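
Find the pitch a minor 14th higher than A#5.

G#7

Counting seven letter names plus an octave up from A lands on G.
A minor fourteenth spans 22 semitones, so from A#5 the target pitch is G#7.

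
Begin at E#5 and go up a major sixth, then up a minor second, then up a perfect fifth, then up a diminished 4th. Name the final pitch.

A major sixth up from E#5 is C##6.
Up a minor second from C##6: D#6 (1 semitone up).
A perfect fifth up from D#6 is A#6.
A#6 up a diminished fourth → D7 (4 semitones).

D7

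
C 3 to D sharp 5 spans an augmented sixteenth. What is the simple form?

augmented second

Take out 2 octaves (14 from the number): 16 − 14 = 2.
So an augmented sixteenth is 2 octaves plus an augmented second. The quality is unchanged.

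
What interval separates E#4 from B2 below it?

augmented eleventh

Descending from E#4 to B2 is the same interval as ascending B2 to E#4.
B to E spans four letter names (B-C-D-E), plus an octave — that makes it an eleventh of some quality.
The perfect eleventh is 17 semitones; here we have 18, one semitone wider: augmented.
(Equivalently, a compound augmented fourth: an augmented fourth plus an octave.)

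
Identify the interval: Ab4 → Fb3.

major tenth

Descending from Ab4 to Fb3 is the same interval as ascending Fb3 to Ab4.
F to A spans three letter names (F-G-A), plus an octave: a tenth.
Fb3 to Ab4 is 16 semitones, matching the major tenth exactly, so the quality is major.
(Equivalently, a compound major third: a major third plus an octave.)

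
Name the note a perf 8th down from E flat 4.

E flat 3

An octave keeps the letter name E, an octave down from E.
A perfect octave is 12 semitones; 12 semitones down from Eb4 gives Eb3.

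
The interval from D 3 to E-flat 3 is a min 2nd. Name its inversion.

major seventh

Inverted interval numbers add to nine, so a second pairs with a seventh (2 + 7 = 9).
The quality also flips — minor becomes major — giving a major seventh.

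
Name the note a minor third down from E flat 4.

C 4

Counting three letter names down from E lands on C.
A minor third is 3 semitones; 3 semitones down from Eb4 gives C4.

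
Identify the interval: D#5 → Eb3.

Descending from D#5 to Eb3 is the same interval as ascending Eb3 to D#5.
E to D spans seven letter names (E-F-G-A-B-C-D), plus an octave: a fourteenth.
A major fourteenth would be 23 semitones; Eb3 to D#5 is 24, one semitone wider, so the interval is augmented.
(Equivalently, a compound augmented seventh: an augmented seventh plus an octave.)

augmented fourteenth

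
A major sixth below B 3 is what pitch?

Six letter names down from B: D.
A major sixth is 9 semitones; 9 semitones down from B3 gives D3.

D 3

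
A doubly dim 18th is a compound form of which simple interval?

doubly diminished fourth

Take out 2 octaves (14 from the number): 18 − 14 = 4.
That makes a doubly diminished eighteenth a compound doubly diminished fourth — 2 octaves plus a doubly diminished fourth.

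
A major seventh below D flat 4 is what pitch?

E double-flat 3

Counting seven letter names down from D lands on E.
Moving 11 semitones down from Db4 (the size of a major seventh) reaches Ebb3.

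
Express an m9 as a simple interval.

minor 2nd

Each octave removed subtracts seven from the number: 9 − 7 = 2.
Quality carries through unchanged, so the simple form is a minor second.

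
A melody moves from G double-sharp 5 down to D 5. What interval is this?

Descending from G##5 to D5 is the same interval as ascending D5 to G##5.
D to G spans four letter names (D-E-F-G) — that makes it a fourth of some quality.
The perfect fourth is 5 semitones; here we have 7, two semitones wider: doubly augmented.

doubly augmented fourth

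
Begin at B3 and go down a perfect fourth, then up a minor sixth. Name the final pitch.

A perfect fourth down from B3 is F#3.
Up a minor sixth from F#3: D4 (8 semitones up).

D4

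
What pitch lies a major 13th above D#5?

The thirteenth's letter: D up six letter names plus an octave → B.
A major thirteenth is 21 semitones; 21 semitones up from D#5 gives B#6.

B#6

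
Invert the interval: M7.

Inverted interval numbers add to nine, so a seventh pairs with a second (7 + 2 = 9).
And major becomes minor under inversion, so we get a minor second.

minor 2nd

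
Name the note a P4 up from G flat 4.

The fourth takes the letter from G up to C.
Moving 5 semitones up from Gb4 (the size of a perfect fourth) reaches Cb5.

C flat 5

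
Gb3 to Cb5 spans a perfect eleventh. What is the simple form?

perfect 4th

Each octave removed subtracts seven from the number: 11 − 7 = 4.
That makes a perfect eleventh a compound perfect fourth — an octave plus a perfect fourth.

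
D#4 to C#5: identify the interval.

D to C spans seven letter names (D-E-F-G-A-B-C) — that makes it a seventh of some quality.
A major seventh would be 11 semitones, but D#4 to C#5 is 10 — one semitone narrower, making it a minor seventh.

minor 7th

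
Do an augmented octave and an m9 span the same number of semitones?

An augmented octave spans 13 semitones, and a minor ninth also spans 13 semitones — they're enharmonic.

Yes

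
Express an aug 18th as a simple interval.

Subtracting seven from the interval number removes an octave: 18 − 14 = 4.
Quality carries through unchanged, so the simple form is an augmented fourth.

augmented 4th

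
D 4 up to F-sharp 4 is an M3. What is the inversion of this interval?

The rule of nine gives the new number: 9 − 3 = 6, so a third becomes a sixth.
And major becomes minor under inversion, so we get a minor sixth.

minor sixth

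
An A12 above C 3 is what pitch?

G sharp 4

Five letters up from C (plus an octave) reaches G.
An augmented twelfth spans 20 semitones, so from C3 the target pitch is G#4.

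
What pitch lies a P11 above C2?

F3

The eleventh's letter: C up four letter names plus an octave → F.
A perfect eleventh spans 17 semitones, so from C2 the target pitch is F3.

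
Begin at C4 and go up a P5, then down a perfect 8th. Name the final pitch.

G3

C4 up a perfect fifth → G4 (7 semitones).
A perfect octave down from G4 is G3.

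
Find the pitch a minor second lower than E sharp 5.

D double-sharp 5

Two letter names down from E: D.
A minor second spans 1 semitone, so from E#5 the target pitch is D##5.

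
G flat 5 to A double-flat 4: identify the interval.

Descending from Gb5 to Abb4 is the same interval as ascending Abb4 to Gb5.
A to G spans seven letter names (A-B-C-D-E-F-G) — that makes it a seventh of some quality.
Abb4 to Gb5 is 11 semitones, matching the major seventh exactly, so the quality is major.

major seventh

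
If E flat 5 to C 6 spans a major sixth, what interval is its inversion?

m3

The rule of nine gives the new number: 9 − 6 = 3, so a sixth becomes a third.
Quality inverts too: major becomes minor. That makes the inversion a minor third.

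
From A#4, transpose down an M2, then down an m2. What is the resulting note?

A major second down from A#4 is G#4.
A minor second down from G#4 is F##4.

F##4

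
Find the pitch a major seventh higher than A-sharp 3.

G-double-sharp 4

Counting seven letter names up from A lands on G.
Moving 11 semitones up from A#3 (the size of a major seventh) reaches G##4.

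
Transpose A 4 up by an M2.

B 4

The second takes the letter from A up to B.
A major second is 2 semitones; 2 semitones up from A4 gives B4.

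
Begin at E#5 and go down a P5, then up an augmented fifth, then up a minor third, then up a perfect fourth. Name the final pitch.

C##6

Down a perfect fifth from E#5: A#4 (7 semitones down).
A#4 up an augmented fifth → E##5 (8 semitones).
Up a minor third from E##5: G##5 (3 semitones up).
G##5 up a perfect fourth → C##6 (5 semitones).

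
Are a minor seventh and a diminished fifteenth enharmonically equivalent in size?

A minor seventh is 10 semitones but a diminished fifteenth is 23 semitones — different sizes.

No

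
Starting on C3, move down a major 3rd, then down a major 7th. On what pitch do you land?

A major third down from C3 is Ab2.
Ab2 down a major seventh → Bbb1 (11 semitones).

Bbb1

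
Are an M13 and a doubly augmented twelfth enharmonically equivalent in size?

Both span 21 semitones: a major thirteenth and a doubly augmented twelfth are the same chromatic distance.

Yes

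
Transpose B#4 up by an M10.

D##6

The tenth's letter: B up three letter names plus an octave → D.
A major tenth is 16 semitones; 16 semitones up from B#4 gives D##6.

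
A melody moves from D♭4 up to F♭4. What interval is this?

minor third

D to F spans three letter names (D-E-F) — that makes it a third of some quality.
At 3 semitones, Db4→Fb4 falls one short of a major third: minor.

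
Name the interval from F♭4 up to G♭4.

major 2nd

F to G spans two letter names (F-G) — that makes it a second of some quality.
Fb4 to Gb4 is 2 semitones, matching the major second exactly, so the quality is major.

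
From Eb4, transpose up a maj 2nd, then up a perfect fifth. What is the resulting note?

C5

Eb4 up a major second → F4 (2 semitones).
Up a perfect fifth from F4: C5 (7 semitones up).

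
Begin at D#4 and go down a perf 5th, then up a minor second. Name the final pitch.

A3

D#4 down a perfect fifth → G#3 (7 semitones).
G#3 up a minor second → A3 (1 semitone).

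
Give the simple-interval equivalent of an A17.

Each octave removed subtracts seven from the number: 17 − 14 = 3.
That makes an augmented seventeenth a compound augmented third — 2 octaves plus an augmented third.

augmented third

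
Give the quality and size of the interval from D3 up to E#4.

D to E spans two letter names (D-E), plus an octave: a ninth.
D3 to E#4 spans 15 semitones — one semitone wider than the major ninth (14) — giving an augmented ninth.
(Equivalently, a compound augmented second: an augmented second plus an octave.)

augmented 9th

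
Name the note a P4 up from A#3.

The fourth takes the letter from A up to D.
A perfect fourth is 5 semitones; 5 semitones up from A#3 gives D#4.

D#4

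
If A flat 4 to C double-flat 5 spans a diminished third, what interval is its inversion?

Interval numbers invert to sum to nine: 3 + 6 = 9, so a third inverts to a sixth.
And diminished becomes augmented under inversion, so we get an augmented sixth.

A6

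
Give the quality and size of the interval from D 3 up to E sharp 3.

D to E spans two letter names (D-E), so the interval is some kind of second.
A major second would be 2 semitones; D3 to E#3 is 3, one semitone wider, so the interval is augmented.

A2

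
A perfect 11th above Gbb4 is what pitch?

Cbb6

Counting four letter names plus an octave up from G lands on C.
A perfect eleventh spans 17 semitones, so from Gbb4 the target pitch is Cbb6.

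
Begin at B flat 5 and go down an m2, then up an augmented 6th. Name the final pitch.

Down a minor second from Bb5: A5 (1 semitone down).
Up an augmented sixth from A5: F##6 (10 semitones up).

F double-sharp 6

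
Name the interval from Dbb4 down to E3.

doubly diminished seventh

Descending from Dbb4 to E3 is the same interval as ascending E3 to Dbb4.
E to D spans seven letter names (E-F-G-A-B-C-D), so the interval is some kind of seventh.
E3 to Dbb4 spans 8 semitones — three semitones narrower than the major seventh (11) — giving a doubly diminished seventh.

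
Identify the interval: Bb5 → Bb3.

perfect fifteenth

Descending from Bb5 to Bb3 is the same interval as ascending Bb3 to Bb5.
B to B is the same letter name, plus 2 octaves, so the interval is some kind of fifteenth.
Bb3 to Bb5 is 24 semitones, matching the perfect fifteenth exactly, so the quality is perfect.
(Equivalently, a compound perfect octave: a perfect octave plus an octave.)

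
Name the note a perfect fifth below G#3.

C#3

Counting five letter names down from G lands on C.
A perfect fifth is 7 semitones; 7 semitones down from G#3 gives C#3.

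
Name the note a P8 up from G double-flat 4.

G double-flat 5

An octave keeps the letter name G, an octave up from G.
Moving 12 semitones up from Gbb4 (the size of a perfect octave) reaches Gbb5.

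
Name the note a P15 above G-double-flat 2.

The letter stays G (same as the start), shifted two octaves up.
Moving 24 semitones up from Gbb2 (the size of a perfect fifteenth) reaches Gbb4.

G-double-flat 4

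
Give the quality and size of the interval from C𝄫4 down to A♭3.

diminished 3rd

Descending from Cbb4 to Ab3 is the same interval as ascending Ab3 to Cbb4.
A to C spans three letter names (A-B-C), so the interval is some kind of third.
Ab3 to Cbb4 spans 2 semitones — two semitones narrower than the major third (4) — giving a diminished third.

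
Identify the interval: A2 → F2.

major 3rd

Descending from A2 to F2 is the same interval as ascending F2 to A2.
F to A spans three letter names (F-G-A), so the interval is some kind of third.
Counting semitones, F2→A2 is 4, which is the major third.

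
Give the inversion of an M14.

minor second

First reduce the compound major fourteenth to its simple form, a major seventh.
The rule of nine gives the new number: 9 − 7 = 2, so a seventh becomes a second.
The quality also flips — major becomes minor — giving a minor second.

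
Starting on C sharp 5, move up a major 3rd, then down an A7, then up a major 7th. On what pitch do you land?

A major third up from C#5 is E#5.
E#5 down an augmented seventh → F4 (12 semitones).
Up a major seventh from F4: E5 (11 semitones up).

E 5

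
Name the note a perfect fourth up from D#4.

Counting four letter names up from D lands on G.
A perfect fourth spans 5 semitones, so from D#4 the target pitch is G#4.

G#4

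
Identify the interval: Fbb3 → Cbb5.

P12

F to C spans five letter names (F-G-A-B-C), plus an octave: a twelfth.
The perfect twelfth spans 19 semitones, and Fbb3 to Cbb5 is exactly 19 semitones — so this is a perfect twelfth.
(Equivalently, a compound perfect fifth: a perfect fifth plus an octave.)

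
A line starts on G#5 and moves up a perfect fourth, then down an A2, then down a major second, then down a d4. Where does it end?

A perfect fourth up from G#5 is C#6.
C#6 down an augmented second → Bb5 (3 semitones).
A major second down from Bb5 is Ab5.
Ab5 down a diminished fourth → E5 (4 semitones).

E5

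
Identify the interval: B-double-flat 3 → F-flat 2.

perfect eleventh

Descending from Bbb3 to Fb2 is the same interval as ascending Fb2 to Bbb3.
F to B spans four letter names (F-G-A-B), plus an octave, so the interval is some kind of eleventh.
Fb2 to Bbb3 is 17 semitones, matching the perfect eleventh exactly, so the quality is perfect.
(Equivalently, a compound perfect fourth: a perfect fourth plus an octave.)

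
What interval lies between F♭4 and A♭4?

F to A spans three letter names (F-G-A), so the interval is some kind of third.
Fb4 to Ab4 is 4 semitones, matching the major third exactly, so the quality is major.

M3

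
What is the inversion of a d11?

First reduce the compound diminished eleventh to its simple form, a diminished fourth.
The rule of nine gives the new number: 9 − 4 = 5, so a fourth becomes a fifth.
Quality inverts too: diminished becomes augmented. That makes the inversion an augmented fifth.

A5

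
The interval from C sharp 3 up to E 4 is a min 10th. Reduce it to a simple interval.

Subtracting seven from the interval number removes an octave: 10 − 7 = 3.
Quality carries through unchanged, so the simple form is a minor third.

minor 3rd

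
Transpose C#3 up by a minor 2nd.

D3

Counting two letter names up from C lands on D.
Moving 1 semitone up from C#3 (the size of a minor second) reaches D3.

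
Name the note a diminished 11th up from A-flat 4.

Counting four letter names plus an octave up from A lands on D.
A diminished eleventh is 16 semitones; 16 semitones up from Ab4 gives Dbb6.

D-double-flat 6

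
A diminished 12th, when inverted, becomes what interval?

First reduce the compound diminished twelfth to its simple form, a diminished fifth.
The rule of nine gives the new number: 9 − 5 = 4, so a fifth becomes a fourth.
Quality inverts too: diminished becomes augmented. That makes the inversion an augmented fourth.

augmented 4th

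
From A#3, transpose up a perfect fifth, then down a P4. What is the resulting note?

Up a perfect fifth from A#3: E#4 (7 semitones up).
Down a perfect fourth from E#4: B#3 (5 semitones down).

B#3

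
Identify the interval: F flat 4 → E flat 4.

minor second

Descending from Fb4 to Eb4 is the same interval as ascending Eb4 to Fb4.
E to F spans two letter names (E-F): a second.
At 1 semitone, Eb4→Fb4 falls one short of a major second: minor.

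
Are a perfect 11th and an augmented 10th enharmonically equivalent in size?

A perfect eleventh = 17 semitones = an augmented tenth; enharmonically equal.

Yes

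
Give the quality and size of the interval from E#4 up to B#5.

perfect twelfth

E to B spans five letter names (E-F-G-A-B), plus an octave — that makes it a twelfth of some quality.
The perfect twelfth spans 19 semitones, and E#4 to B#5 is exactly 19 semitones — so this is a perfect twelfth.
(Equivalently, a compound perfect fifth: a perfect fifth plus an octave.)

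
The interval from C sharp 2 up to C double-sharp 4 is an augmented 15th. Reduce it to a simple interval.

augmented 8th

Subtracting seven from the interval number removes an octave: 15 − 7 = 8.
That makes an augmented fifteenth a compound augmented octave — an octave plus an augmented octave.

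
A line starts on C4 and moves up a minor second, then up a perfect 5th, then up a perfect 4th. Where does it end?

Db5

A minor second up from C4 is Db4.
A perfect fifth up from Db4 is Ab4.
Ab4 up a perfect fourth → Db5 (5 semitones).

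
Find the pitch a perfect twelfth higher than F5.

Counting five letter names plus an octave up from F lands on C.
A perfect twelfth spans 19 semitones, so from F5 the target pitch is C7.

C7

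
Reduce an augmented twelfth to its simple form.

A5

Take out an octave (7 from the number): 12 − 7 = 5.
That makes an augmented twelfth a compound augmented fifth — an octave plus an augmented fifth.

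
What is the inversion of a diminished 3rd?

Inverted interval numbers add to nine, so a third pairs with a sixth (3 + 6 = 9).
Quality inverts too: diminished becomes augmented. That makes the inversion an augmented sixth.

augmented 6th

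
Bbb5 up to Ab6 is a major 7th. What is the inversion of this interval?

m2

Inverted interval numbers add to nine, so a seventh pairs with a second (7 + 2 = 9).
And major becomes minor under inversion, so we get a minor second.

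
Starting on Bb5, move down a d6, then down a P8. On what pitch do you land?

D#4

A diminished sixth down from Bb5 is D#5.
D#5 down a perfect octave → D#4 (12 semitones).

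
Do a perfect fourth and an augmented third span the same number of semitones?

Yes

Both span 5 semitones: a perfect fourth and an augmented third are the same chromatic distance.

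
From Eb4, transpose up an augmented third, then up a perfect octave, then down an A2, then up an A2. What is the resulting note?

G#5

Up an augmented third from Eb4: G#4 (5 semitones up).
A perfect octave up from G#4 is G#5.
An augmented second down from G#5 is F5.
An augmented second up from F5 is G#5.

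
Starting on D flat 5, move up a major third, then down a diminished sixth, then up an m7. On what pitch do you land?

Db5 up a major third → F5 (4 semitones).
A diminished sixth down from F5 is A#4.
A minor seventh up from A#4 is G#5.

G sharp 5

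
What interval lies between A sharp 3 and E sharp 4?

A to E spans five letter names (A-B-C-D-E): a fifth.
A#3 to E#4 is 7 semitones, matching the perfect fifth exactly, so the quality is perfect.

perfect fifth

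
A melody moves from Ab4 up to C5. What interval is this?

A to C spans three letter names (A-B-C) — that makes it a third of some quality.
Counting semitones, Ab4→C5 is 4, which is the major third.

M3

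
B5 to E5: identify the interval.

Descending from B5 to E5 is the same interval as ascending E5 to B5.
E to B spans five letter names (E-F-G-A-B): a fifth.
The perfect fifth spans 7 semitones, and E5 to B5 is exactly 7 semitones — so this is a perfect fifth.

perfect fifth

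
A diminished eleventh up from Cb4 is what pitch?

Four letters up from C (plus an octave) reaches F.
A diminished eleventh is 16 semitones; 16 semitones up from Cb4 gives Fbb5.

Fbb5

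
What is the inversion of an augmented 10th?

d6

First reduce the compound augmented tenth to its simple form, an augmented third.
Interval numbers invert to sum to nine: 3 + 6 = 9, so a third inverts to a sixth.
And augmented becomes diminished under inversion, so we get a diminished sixth.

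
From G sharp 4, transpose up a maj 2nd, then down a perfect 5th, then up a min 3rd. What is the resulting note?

G#4 up a major second → A#4 (2 semitones).
A#4 down a perfect fifth → D#4 (7 semitones).
D#4 up a minor third → F#4 (3 semitones).

F sharp 4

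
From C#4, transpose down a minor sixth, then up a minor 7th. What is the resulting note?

D#4

A minor sixth down from C#4 is E#3.
E#3 up a minor seventh → D#4 (10 semitones).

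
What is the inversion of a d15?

augmented 1st

First reduce the compound diminished fifteenth to its simple form, a diminished octave.
Inverted interval numbers add to nine, so an octave pairs with a unison (8 + 1 = 9).
Quality inverts too: diminished becomes augmented. That makes the inversion an augmented unison.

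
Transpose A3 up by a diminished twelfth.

Eb5

Counting five letter names plus an octave up from A lands on E.
Moving 18 semitones up from A3 (the size of a diminished twelfth) reaches Eb5.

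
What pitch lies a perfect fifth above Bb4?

F5

Five letter names up from B: F.
A perfect fifth is 7 semitones; 7 semitones up from Bb4 gives F5.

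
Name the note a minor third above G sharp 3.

The third takes the letter from G up to B.
A minor third spans 3 semitones, so from G#3 the target pitch is B3.

B 3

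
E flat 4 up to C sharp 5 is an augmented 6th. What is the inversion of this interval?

diminished 3rd

Interval numbers invert to sum to nine: 6 + 3 = 9, so a sixth inverts to a third.
Quality inverts too: augmented becomes diminished. That makes the inversion a diminished third.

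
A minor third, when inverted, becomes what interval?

M6

Inverted interval numbers add to nine, so a third pairs with a sixth (3 + 6 = 9).
Quality inverts too: minor becomes major. That makes the inversion a major sixth.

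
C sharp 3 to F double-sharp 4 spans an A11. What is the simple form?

A4

Each octave removed subtracts seven from the number: 11 − 7 = 4.
So an augmented eleventh is an octave plus an augmented fourth. The quality is unchanged.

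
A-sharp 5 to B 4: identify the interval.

Descending from A#5 to B4 is the same interval as ascending B4 to A#5.
B to A spans seven letter names (B-C-D-E-F-G-A), so the interval is some kind of seventh.
Counting semitones, B4→A#5 is 11, which is the major seventh.

major seventh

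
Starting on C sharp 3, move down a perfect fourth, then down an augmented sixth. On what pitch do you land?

B flat 1

A perfect fourth down from C#3 is G#2.
An augmented sixth down from G#2 is Bb1.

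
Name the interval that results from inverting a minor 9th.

major seventh

First reduce the compound minor ninth to its simple form, a minor second.
Interval numbers invert to sum to nine: 2 + 7 = 9, so a second inverts to a seventh.
Quality inverts too: minor becomes major. That makes the inversion a major seventh.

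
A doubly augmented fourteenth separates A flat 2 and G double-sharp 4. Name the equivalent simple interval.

AA7

Take out an octave (7 from the number): 14 − 7 = 7.
So a doubly augmented fourteenth is an octave plus a doubly augmented seventh. The quality is unchanged.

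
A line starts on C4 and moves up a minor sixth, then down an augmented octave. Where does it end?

A minor sixth up from C4 is Ab4.
Ab4 down an augmented octave → Abb3 (13 semitones).

Abb3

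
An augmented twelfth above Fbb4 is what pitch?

The twelfth's letter: F up five letter names plus an octave → C.
An augmented twelfth is 20 semitones; 20 semitones up from Fbb4 gives Cb6.

Cb6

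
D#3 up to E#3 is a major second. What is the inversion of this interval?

Interval numbers invert to sum to nine: 2 + 7 = 9, so a second inverts to a seventh.
Quality inverts too: major becomes minor. That makes the inversion a minor seventh.

m7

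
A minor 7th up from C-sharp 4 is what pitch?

Seven letter names up from C: B.
A minor seventh spans 10 semitones, so from C#4 the target pitch is B4.

B 4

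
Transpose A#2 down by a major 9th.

G#1

Counting two letter names plus an octave down from A lands on G.
A major ninth is 14 semitones; 14 semitones down from A#2 gives G#1.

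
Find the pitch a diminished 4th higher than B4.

Four letter names up from B: E.
A diminished fourth is 4 semitones; 4 semitones up from B4 gives Eb5.

Eb5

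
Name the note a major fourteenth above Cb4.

The fourteenth's letter: C up seven letter names plus an octave → B.
A major fourteenth is 23 semitones; 23 semitones up from Cb4 gives Bb5.

Bb5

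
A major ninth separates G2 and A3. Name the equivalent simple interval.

major 2nd

Each octave removed subtracts seven from the number: 9 − 7 = 2.
So a major ninth is an octave plus a major second. The quality is unchanged.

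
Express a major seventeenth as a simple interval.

major third

Subtracting seven from the interval number removes an octave: 17 − 14 = 3.
Quality carries through unchanged, so the simple form is a major third.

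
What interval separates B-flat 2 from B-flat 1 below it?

Descending from Bb2 to Bb1 is the same interval as ascending Bb1 to Bb2.
B to B is the same letter name, plus an octave — that makes it an octave of some quality.
Bb1 to Bb2 is 12 semitones, matching the perfect octave exactly, so the quality is perfect.

perfect 8th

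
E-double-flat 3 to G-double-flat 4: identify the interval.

minor 10th

E to G spans three letter names (E-F-G), plus an octave, so the interval is some kind of tenth.
At 15 semitones, Ebb3→Gbb4 falls one short of a major tenth: minor.
(Equivalently, a compound minor third: a minor third plus an octave.)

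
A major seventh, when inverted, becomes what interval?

Inverted interval numbers add to nine, so a seventh pairs with a second (7 + 2 = 9).
The quality also flips — major becomes minor — giving a minor second.

m2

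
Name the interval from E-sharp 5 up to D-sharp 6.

E to D spans seven letter names (E-F-G-A-B-C-D) — that makes it a seventh of some quality.
A major seventh would be 11 semitones, but E#5 to D#6 is 10 — one semitone narrower, making it a minor seventh.

minor 7th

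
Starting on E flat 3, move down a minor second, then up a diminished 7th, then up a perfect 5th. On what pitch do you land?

G flat 4

Down a minor second from Eb3: D3 (1 semitone down).
D3 up a diminished seventh → Cb4 (9 semitones).
A perfect fifth up from Cb4 is Gb4.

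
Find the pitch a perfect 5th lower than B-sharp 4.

Counting five letter names down from B lands on E.
Moving 7 semitones down from B#4 (the size of a perfect fifth) reaches E#4.

E-sharp 4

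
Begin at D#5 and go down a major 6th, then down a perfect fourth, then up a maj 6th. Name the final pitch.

A major sixth down from D#5 is F#4.
F#4 down a perfect fourth → C#4 (5 semitones).
C#4 up a major sixth → A#4 (9 semitones).

A#4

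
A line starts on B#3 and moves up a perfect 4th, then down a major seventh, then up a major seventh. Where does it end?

E#4

B#3 up a perfect fourth → E#4 (5 semitones).
Down a major seventh from E#4: F#3 (11 semitones down).
Up a major seventh from F#3: E#4 (11 semitones up).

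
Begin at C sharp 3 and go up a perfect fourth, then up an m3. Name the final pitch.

A 3

A perfect fourth up from C#3 is F#3.
A minor third up from F#3 is A3.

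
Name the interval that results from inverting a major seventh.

minor 2nd

Interval numbers invert to sum to nine: 7 + 2 = 9, so a seventh inverts to a second.
Quality inverts too: major becomes minor. That makes the inversion a minor second.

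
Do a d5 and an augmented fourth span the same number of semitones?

Yes

Both span 6 semitones: a diminished fifth and an augmented fourth are the same chromatic distance.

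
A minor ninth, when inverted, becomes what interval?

First reduce the compound minor ninth to its simple form, a minor second.
Inverted interval numbers add to nine, so a second pairs with a seventh (2 + 7 = 9).
The quality also flips — minor becomes major — giving a major seventh.

major 7th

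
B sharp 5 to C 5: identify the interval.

Descending from B#5 to C5 is the same interval as ascending C5 to B#5.
C to B spans seven letter names (C-D-E-F-G-A-B) — that makes it a seventh of some quality.
The major seventh is 11 semitones; here we have 12, one semitone wider: augmented.

augmented seventh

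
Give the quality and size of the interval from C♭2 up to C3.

augmented 8th

C to C is the same letter name, plus an octave, so the interval is some kind of octave.
A perfect octave would be 12 semitones; Cb2 to C3 is 13, one semitone wider, so the interval is augmented.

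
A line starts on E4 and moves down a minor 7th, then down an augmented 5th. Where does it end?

Down a minor seventh from E4: F#3 (10 semitones down).
F#3 down an augmented fifth → Bb2 (8 semitones).

Bb2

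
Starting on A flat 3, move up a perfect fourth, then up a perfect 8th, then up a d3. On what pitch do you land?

F double-flat 5

A perfect fourth up from Ab3 is Db4.
A perfect octave up from Db4 is Db5.
Up a diminished third from Db5: Fbb5 (2 semitones up).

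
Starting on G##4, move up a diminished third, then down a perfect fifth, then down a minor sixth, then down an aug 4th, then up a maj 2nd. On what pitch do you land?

E3

Up a diminished third from G##4: B4 (2 semitones up).
Down a perfect fifth from B4: E4 (7 semitones down).
Down a minor sixth from E4: G#3 (8 semitones down).
G#3 down an augmented fourth → D3 (6 semitones).
D3 up a major second → E3 (2 semitones).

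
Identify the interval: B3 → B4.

B to B is the same letter name, plus an octave, so the interval is some kind of octave.
Counting semitones, B3→B4 is 12, which is the perfect octave.

perfect 8th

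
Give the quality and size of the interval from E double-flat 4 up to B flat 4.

E to B spans five letter names (E-F-G-A-B), so the interval is some kind of fifth.
A perfect fifth would be 7 semitones; Ebb4 to Bb4 is 8, one semitone wider, so the interval is augmented.

augmented fifth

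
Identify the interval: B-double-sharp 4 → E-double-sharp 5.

B to E spans four letter names (B-C-D-E) — that makes it a fourth of some quality.
The perfect fourth spans 5 semitones, and B##4 to E##5 is exactly 5 semitones — so this is a perfect fourth.

perfect fourth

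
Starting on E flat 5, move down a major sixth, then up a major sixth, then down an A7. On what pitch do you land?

F double-flat 4

Down a major sixth from Eb5: Gb4 (9 semitones down).
Up a major sixth from Gb4: Eb5 (9 semitones up).
An augmented seventh down from Eb5 is Fbb4.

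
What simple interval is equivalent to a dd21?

doubly diminished seventh

Take out 2 octaves (14 from the number): 21 − 14 = 7.
Quality carries through unchanged, so the simple form is a doubly diminished seventh.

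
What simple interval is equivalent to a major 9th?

major second

Take out an octave (7 from the number): 9 − 7 = 2.
So a major ninth is an octave plus a major second. The quality is unchanged.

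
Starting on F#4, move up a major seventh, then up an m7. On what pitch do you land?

F#4 up a major seventh → E#5 (11 semitones).
A minor seventh up from E#5 is D#6.

D#6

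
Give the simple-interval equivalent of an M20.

Take out 2 octaves (14 from the number): 20 − 14 = 6.
That makes a major twentieth a compound major sixth — 2 octaves plus a major sixth.

major 6th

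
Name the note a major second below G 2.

Two letter names down from G: F.
A major second is 2 semitones; 2 semitones down from G2 gives F2.

F 2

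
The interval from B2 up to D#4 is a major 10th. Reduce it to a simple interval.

Each octave removed subtracts seven from the number: 10 − 7 = 3.
So a major tenth is an octave plus a major third. The quality is unchanged.

M3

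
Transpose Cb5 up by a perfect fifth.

Gb5

Five letter names up from C: G.
A perfect fifth is 7 semitones; 7 semitones up from Cb5 gives Gb5.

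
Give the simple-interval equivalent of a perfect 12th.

Take out an octave (7 from the number): 12 − 7 = 5.
So a perfect twelfth is an octave plus a perfect fifth. The quality is unchanged.

P5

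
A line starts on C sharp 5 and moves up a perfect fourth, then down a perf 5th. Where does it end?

C#5 up a perfect fourth → F#5 (5 semitones).
F#5 down a perfect fifth → B4 (7 semitones).

B 4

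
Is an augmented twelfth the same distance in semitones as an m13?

An augmented twelfth = 20 semitones = a minor thirteenth; enharmonically equal.

Yes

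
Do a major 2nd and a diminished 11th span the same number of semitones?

No

A major second spans 2 semitones; a diminished eleventh spans 16 semitones. They differ by 14.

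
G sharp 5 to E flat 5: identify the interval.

augmented third

Descending from G#5 to Eb5 is the same interval as ascending Eb5 to G#5.
E to G spans three letter names (E-F-G) — that makes it a third of some quality.
The major third is 4 semitones; here we have 5, one semitone wider: augmented.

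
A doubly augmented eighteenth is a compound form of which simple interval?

doubly augmented 4th

Each octave removed subtracts seven from the number: 18 − 14 = 4.
So a doubly augmented eighteenth is 2 octaves plus a doubly augmented fourth. The quality is unchanged.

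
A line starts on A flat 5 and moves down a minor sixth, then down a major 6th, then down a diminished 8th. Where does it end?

E 3

Down a minor sixth from Ab5: C5 (8 semitones down).
C5 down a major sixth → Eb4 (9 semitones).
Down a diminished octave from Eb4: E3 (11 semitones down).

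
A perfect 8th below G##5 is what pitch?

An octave keeps the letter name G, an octave down from G.
Moving 12 semitones down from G##5 (the size of a perfect octave) reaches G##4.

G##4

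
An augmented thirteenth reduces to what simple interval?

Take out an octave (7 from the number): 13 − 7 = 6.
That makes an augmented thirteenth a compound augmented sixth — an octave plus an augmented sixth.

augmented sixth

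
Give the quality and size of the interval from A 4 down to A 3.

perfect octave

Descending from A4 to A3 is the same interval as ascending A3 to A4.
A to A is the same letter name, plus an octave — that makes it an octave of some quality.
The perfect octave spans 12 semitones, and A3 to A4 is exactly 12 semitones — so this is a perfect octave.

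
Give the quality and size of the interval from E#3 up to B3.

E to B spans five letter names (E-F-G-A-B), so the interval is some kind of fifth.
E#3 to B3 spans 6 semitones — one semitone narrower than the perfect fifth (7) — giving a diminished fifth.

diminished fifth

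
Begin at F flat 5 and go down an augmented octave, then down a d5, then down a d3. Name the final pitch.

G 3

An augmented octave down from Fb5 is Fbb4.
Down a diminished fifth from Fbb4: Bbb3 (6 semitones down).
A diminished third down from Bbb3 is G3.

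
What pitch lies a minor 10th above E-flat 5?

The tenth's letter: E up three letter names plus an octave → G.
A minor tenth is 15 semitones; 15 semitones up from Eb5 gives Gb6.

G-flat 6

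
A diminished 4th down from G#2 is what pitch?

D##2

Counting four letter names down from G lands on D.
A diminished fourth is 4 semitones; 4 semitones down from G#2 gives D##2.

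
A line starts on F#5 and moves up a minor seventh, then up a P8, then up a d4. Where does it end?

Up a minor seventh from F#5: E6 (10 semitones up).
A perfect octave up from E6 is E7.
Up a diminished fourth from E7: Ab7 (4 semitones up).

Ab7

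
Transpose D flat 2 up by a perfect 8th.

D flat 3

The letter stays D (same as the start), shifted an octave up.
A perfect octave spans 12 semitones, so from Db2 the target pitch is Db3.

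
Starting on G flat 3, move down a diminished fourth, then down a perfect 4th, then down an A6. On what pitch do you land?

Gb3 down a diminished fourth → D3 (4 semitones).
D3 down a perfect fourth → A2 (5 semitones).
A2 down an augmented sixth → Cb2 (10 semitones).

C flat 2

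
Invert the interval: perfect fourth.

perfect fifth

Inverted interval numbers add to nine, so a fourth pairs with a fifth (4 + 5 = 9).
Quality inverts too: perfect stays perfect. That makes the inversion a perfect fifth.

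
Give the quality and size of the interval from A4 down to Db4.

augmented 5th

Descending from A4 to Db4 is the same interval as ascending Db4 to A4.
D to A spans five letter names (D-E-F-G-A) — that makes it a fifth of some quality.
Db4 to A4 spans 8 semitones — one semitone wider than the perfect fifth (7) — giving an augmented fifth.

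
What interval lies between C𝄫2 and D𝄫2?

major 2nd

C to D spans two letter names (C-D) — that makes it a second of some quality.
Counting semitones, Cbb2→Dbb2 is 2, which is the major second.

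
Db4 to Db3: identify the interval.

perfect 8th

Descending from Db4 to Db3 is the same interval as ascending Db3 to Db4.
D to D is the same letter name, plus an octave, so the interval is some kind of octave.
Db3 to Db4 is 12 semitones, matching the perfect octave exactly, so the quality is perfect.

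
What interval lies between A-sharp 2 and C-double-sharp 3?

major 3rd

A to C spans three letter names (A-B-C) — that makes it a third of some quality.
The major third spans 4 semitones, and A#2 to C##3 is exactly 4 semitones — so this is a major third.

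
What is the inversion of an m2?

major seventh

Interval numbers invert to sum to nine: 2 + 7 = 9, so a second inverts to a seventh.
The quality also flips — minor becomes major — giving a major seventh.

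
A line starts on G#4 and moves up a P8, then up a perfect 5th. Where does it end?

D#6

A perfect octave up from G#4 is G#5.
Up a perfect fifth from G#5: D#6 (7 semitones up).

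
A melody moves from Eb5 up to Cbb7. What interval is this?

E to C spans six letter names (E-F-G-A-B-C), plus an octave — that makes it a thirteenth of some quality.
A major thirteenth would be 21 semitones; Eb5 to Cbb7 is 19, two semitones narrower, so the interval is diminished.
(Equivalently, a compound diminished sixth: a diminished sixth plus an octave.)

d13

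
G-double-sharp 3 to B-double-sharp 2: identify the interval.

Descending from G##3 to B##2 is the same interval as ascending B##2 to G##3.
B to G spans six letter names (B-C-D-E-F-G), so the interval is some kind of sixth.
A major sixth would be 9 semitones, but B##2 to G##3 is 8 — one semitone narrower, making it a minor sixth.

minor sixth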